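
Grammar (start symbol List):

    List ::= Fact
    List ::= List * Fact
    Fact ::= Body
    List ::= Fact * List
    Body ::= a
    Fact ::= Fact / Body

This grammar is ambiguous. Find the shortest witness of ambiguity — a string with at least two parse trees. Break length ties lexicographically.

a * a

length 1: no string has ≥2 trees
length 3: a * a has 2 parse trees

Two derivations of a * a:
  List ⇒ List * Fact ⇒ Fact * Fact ⇒ Body * Fact ⇒ a * Fact ⇒ a * Body ⇒ a * a
  List ⇒ Fact * List ⇒ Body * List ⇒ a * List ⇒ a * Fact ⇒ a * Body ⇒ a * a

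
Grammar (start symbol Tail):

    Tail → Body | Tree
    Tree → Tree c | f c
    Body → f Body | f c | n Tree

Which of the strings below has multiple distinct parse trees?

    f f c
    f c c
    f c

f f c: 1 tree
f c c: 1 tree
f c: 2 trees

f c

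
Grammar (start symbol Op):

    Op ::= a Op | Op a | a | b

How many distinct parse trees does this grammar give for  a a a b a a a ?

20

Parse trees for a a a b a a a (showing first 6 of 20):
  [Op a [Op a [Op a [Op [Op [Op [Op b] a] a] a]]]]
  [Op a [Op a [Op [Op a [Op [Op [Op b] a] a]] a]]]
  [Op a [Op a [Op [Op [Op a [Op [Op b] a]] a] a]]]
  [Op a [Op a [Op [Op [Op [Op a [Op b]] a] a] a]]]
  [Op a [Op [Op a [Op a [Op [Op [Op b] a] a]]] a]]
  [Op a [Op [Op a [Op [Op a [Op [Op b] a]] a]] a]]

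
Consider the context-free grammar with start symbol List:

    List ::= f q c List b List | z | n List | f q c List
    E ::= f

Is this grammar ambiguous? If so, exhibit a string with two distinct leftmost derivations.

Witness: f q c f q c z b z

Derivation 1: List ⇒ f q c List b List ⇒ f q c f q c List b List ⇒ f q c f q c z b List ⇒ f q c f q c z b z
Derivation 2: List ⇒ f q c List ⇒ f q c f q c List b List ⇒ f q c f q c z b List ⇒ f q c f q c z b z

Two distinct leftmost derivations for the same string.

Ambiguous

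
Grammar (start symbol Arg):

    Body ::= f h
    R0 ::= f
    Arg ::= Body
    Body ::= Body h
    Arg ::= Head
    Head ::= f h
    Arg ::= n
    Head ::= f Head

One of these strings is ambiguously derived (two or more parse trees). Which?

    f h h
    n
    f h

f h h: 1 tree
n: 1 tree
f h: 2 trees

f h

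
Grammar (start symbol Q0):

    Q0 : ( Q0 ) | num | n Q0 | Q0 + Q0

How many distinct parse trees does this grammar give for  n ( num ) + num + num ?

5

Parse trees for n ( num ) + num + num:
  [Q0 n [Q0 [Q0 ( [Q0 num] )] + [Q0 [Q0 num] + [Q0 num]]]]
  [Q0 n [Q0 [Q0 [Q0 ( [Q0 num] )] + [Q0 num]] + [Q0 num]]]
  [Q0 [Q0 n [Q0 ( [Q0 num] )]] + [Q0 [Q0 num] + [Q0 num]]]
  [Q0 [Q0 n [Q0 [Q0 ( [Q0 num] )] + [Q0 num]]] + [Q0 num]]
  [Q0 [Q0 [Q0 n [Q0 ( [Q0 num] )]] + [Q0 num]] + [Q0 num]]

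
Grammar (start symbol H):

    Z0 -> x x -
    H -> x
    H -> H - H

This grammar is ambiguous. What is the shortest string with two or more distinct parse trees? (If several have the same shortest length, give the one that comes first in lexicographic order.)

x - x - x

length 1: no string has ≥2 trees
length 3: no string has ≥2 trees
length 5: x - x - x has 2 parse trees

Two derivations of x - x - x:
  H ⇒ H - H ⇒ x - H ⇒ x - H - H ⇒ x - x - H ⇒ x - x - x
  H ⇒ H - H ⇒ H - H - H ⇒ x - H - H ⇒ x - x - H ⇒ x - x - x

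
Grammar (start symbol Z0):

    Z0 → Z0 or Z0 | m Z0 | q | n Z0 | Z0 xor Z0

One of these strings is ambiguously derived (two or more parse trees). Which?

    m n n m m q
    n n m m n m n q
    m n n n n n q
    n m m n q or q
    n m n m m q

n m m n q or q

m n n m m q: 1 tree
n n m m n m n q: 1 tree
m n n n n n q: 1 tree
n m m n q or q: 5 trees
n m n m m q: 1 tree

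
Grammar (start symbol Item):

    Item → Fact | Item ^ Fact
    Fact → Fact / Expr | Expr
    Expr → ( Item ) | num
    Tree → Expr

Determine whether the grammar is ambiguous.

(Tree is unreachable from Item, so its rules don't affect L(Item).) The grammar is stratified — Item handles '^' (left-recursive), Fact handles '/', Expr atoms. Each operator has a fixed associativity and precedence level, so every string has one parse.

Unambiguous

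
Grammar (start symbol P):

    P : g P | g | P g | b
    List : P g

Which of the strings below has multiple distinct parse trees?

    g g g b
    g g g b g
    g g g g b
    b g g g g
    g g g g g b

g g g b: 1 tree
g g g b g: 4 trees
g g g g b: 1 tree
b g g g g: 1 tree
g g g g g b: 1 tree

g g g b g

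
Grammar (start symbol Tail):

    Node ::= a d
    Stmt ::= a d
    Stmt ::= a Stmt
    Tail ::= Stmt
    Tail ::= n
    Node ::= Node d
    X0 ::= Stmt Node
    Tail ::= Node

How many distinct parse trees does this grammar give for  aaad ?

1

Parse trees for aaad:
  [Tail [Stmt a [Stmt a [Stmt a d]]]]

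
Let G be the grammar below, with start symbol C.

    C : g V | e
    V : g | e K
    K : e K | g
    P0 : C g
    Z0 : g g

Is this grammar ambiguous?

Unambiguous

Only C, V, K are reachable from C; ignoring the rest: Restricted to the reachable nonterminals, every rule has the form A → t or A → t B, and no two rules for the same A share a first terminal. The grammar encodes a DFA — one run per string.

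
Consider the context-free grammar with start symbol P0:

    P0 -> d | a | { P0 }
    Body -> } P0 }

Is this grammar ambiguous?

Only P0 is reachable from P0; ignoring the rest: L(P0) is { openⁿ atom closeⁿ : n ≥ 0 }. The bracket depth fixes n, and the derivation is forced at every step.

Unambiguous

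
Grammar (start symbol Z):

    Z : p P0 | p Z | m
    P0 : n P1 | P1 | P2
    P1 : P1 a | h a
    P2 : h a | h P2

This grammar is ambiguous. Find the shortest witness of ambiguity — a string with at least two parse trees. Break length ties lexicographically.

p h a

length 1: no string has ≥2 trees
length 2: no string has ≥2 trees
length 3: p h a has 2 parse trees

Two derivations of p h a:
  Z ⇒ p P0 ⇒ p P1 ⇒ p h a
  Z ⇒ p P0 ⇒ p P2 ⇒ p h a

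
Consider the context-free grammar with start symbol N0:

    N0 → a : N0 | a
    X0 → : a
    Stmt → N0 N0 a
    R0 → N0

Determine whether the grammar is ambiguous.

Only N0 is reachable from N0; ignoring the rest: Right-recursive list with a separator: after each atom, whether the separator follows determines the rule. One parse per string.

Unambiguous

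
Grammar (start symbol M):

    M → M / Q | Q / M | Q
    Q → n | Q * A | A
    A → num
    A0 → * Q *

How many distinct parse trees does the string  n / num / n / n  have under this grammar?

Parse trees for n / num / n / n:
  [M [M [M [M [Q n]] / [Q [A num]]] / [Q n]] / [Q n]]
  [M [M [M [Q n] / [M [Q [A num]]]] / [Q n]] / [Q n]]
  [M [M [Q n] / [M [M [Q [A num]]] / [Q n]]] / [Q n]]
  [M [M [Q n] / [M [Q [A num]] / [M [Q n]]]] / [Q n]]
  [M [Q n] / [M [M [M [Q [A num]]] / [Q n]] / [Q n]]]
  [M [Q n] / [M [M [Q [A num]] / [M [Q n]]] / [Q n]]]
  [M [Q n] / [M [Q [A num]] / [M [M [Q n]] / [Q n]]]]
  [M [Q n] / [M [Q [A num]] / [M [Q n] / [M [Q n]]]]]

8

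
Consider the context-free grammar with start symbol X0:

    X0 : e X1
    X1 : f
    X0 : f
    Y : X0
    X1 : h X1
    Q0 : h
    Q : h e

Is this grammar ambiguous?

Only X0, X1 are reachable from X0; ignoring the rest: The reachable rules are right-linear with at most one rule per (nonterminal, next-terminal) pair. Each input token forces the next rule, so parsing is deterministic.

Unambiguous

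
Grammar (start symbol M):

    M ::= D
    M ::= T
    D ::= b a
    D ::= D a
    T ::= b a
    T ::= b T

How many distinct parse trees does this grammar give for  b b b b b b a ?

1

Parse trees for b b b b b b a:
  [M [T b [T b [T b [T b [T b [T b a]]]]]]]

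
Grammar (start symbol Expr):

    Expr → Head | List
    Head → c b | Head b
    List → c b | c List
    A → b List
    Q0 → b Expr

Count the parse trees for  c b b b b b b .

1

Parse trees for c b b b b b b:
  [Expr [Head [Head [Head [Head [Head [Head c b] b] b] b] b] b]]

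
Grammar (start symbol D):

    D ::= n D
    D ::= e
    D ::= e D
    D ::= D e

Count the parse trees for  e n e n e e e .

Parse trees for e n e n e e e (showing first 6 of 22):
  [D e [D n [D e [D n [D e [D e [D e]]]]]]]
  [D e [D n [D e [D n [D e [D [D e] e]]]]]]
  [D e [D n [D e [D n [D [D e [D e]] e]]]]]
  [D e [D n [D e [D n [D [D [D e] e] e]]]]]
  [D e [D n [D e [D [D n [D e [D e]]] e]]]]
  [D e [D n [D e [D [D n [D [D e] e]] e]]]]

22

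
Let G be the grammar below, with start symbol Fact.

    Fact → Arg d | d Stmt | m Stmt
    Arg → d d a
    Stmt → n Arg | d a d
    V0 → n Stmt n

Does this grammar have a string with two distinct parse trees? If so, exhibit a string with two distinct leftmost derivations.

Ambiguous

Witness: d d a d

Derivation 1: Fact ⇒ Arg d ⇒ d d a d
Derivation 2: Fact ⇒ d Stmt ⇒ d d a d

Two distinct leftmost derivations for the same string.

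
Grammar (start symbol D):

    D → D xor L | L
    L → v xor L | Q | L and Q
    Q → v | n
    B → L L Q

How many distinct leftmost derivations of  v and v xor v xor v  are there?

Parse trees for v and v xor v xor v:
  [D [D [L [L [Q v]] and [Q v]]] xor [L v xor [L [Q v]]]]
  [D [D [D [L [L [Q v]] and [Q v]]] xor [L [Q v]]] xor [L [Q v]]]

2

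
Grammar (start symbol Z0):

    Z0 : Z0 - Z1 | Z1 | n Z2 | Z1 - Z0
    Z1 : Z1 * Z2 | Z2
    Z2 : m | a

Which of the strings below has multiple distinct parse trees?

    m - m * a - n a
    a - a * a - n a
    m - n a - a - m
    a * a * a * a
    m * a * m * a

m - m * a - n a: 1 tree
a - a * a - n a: 1 tree
m - n a - a - m: 3 trees
a * a * a * a: 1 tree
m * a * m * a: 1 tree

m - n a - a - m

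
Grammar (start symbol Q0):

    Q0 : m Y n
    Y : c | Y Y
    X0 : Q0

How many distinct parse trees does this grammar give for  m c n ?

Parse trees for m c n:
  [Q0 m [Y c] n]

1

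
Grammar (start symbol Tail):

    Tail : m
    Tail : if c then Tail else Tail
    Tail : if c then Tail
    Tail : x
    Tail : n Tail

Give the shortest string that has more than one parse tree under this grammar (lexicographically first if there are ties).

if c then if c then m else m

length 1: no string has ≥2 trees
length 2: no string has ≥2 trees
length 3: no string has ≥2 trees
length 4: no string has ≥2 trees
length 5: no string has ≥2 trees
length 6: no string has ≥2 trees
length 7: no string has ≥2 trees
length 8: no string has ≥2 trees
length 9: if c then if c then m else m has 2 parse trees

Two derivations of if c then if c then m else m:
  Tail ⇒ if c then Tail else Tail ⇒ if c then if c then Tail else Tail ⇒ if c then if c then m else Tail ⇒ if c then if c then m else m
  Tail ⇒ if c then Tail ⇒ if c then if c then Tail else Tail ⇒ if c then if c then m else Tail ⇒ if c then if c then m else m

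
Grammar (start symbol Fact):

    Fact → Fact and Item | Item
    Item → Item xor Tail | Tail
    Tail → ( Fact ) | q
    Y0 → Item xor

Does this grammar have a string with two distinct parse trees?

Unambiguous

Only Fact, Item, Tail are reachable from Fact; ignoring the rest: The grammar is stratified — Fact handles 'and' (left-recursive), Item handles 'xor', Tail atoms. Each operator has a fixed associativity and precedence level, so every string has one parse.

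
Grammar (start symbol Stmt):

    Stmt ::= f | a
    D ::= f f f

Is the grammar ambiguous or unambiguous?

Unambiguous

(D is unreachable from Stmt, so its rules don't affect L(Stmt).) Each reachable nonterminal has at most one production per leading terminal, and all productions are right-linear; the derivation is determined token-by-token.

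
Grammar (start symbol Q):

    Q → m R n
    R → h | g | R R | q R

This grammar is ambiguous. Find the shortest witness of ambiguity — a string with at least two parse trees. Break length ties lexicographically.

length 3: no string has ≥2 trees
length 4: no string has ≥2 trees
length 5: m g g g n has 2 parse trees

Two derivations of m g g g n:
  Q ⇒ m R n ⇒ m R R n ⇒ m g R n ⇒ m g R R n ⇒ m g g R n ⇒ m g g g n
  Q ⇒ m R n ⇒ m R R n ⇒ m R R R n ⇒ m g R R n ⇒ m g g R n ⇒ m g g g n

m g g g n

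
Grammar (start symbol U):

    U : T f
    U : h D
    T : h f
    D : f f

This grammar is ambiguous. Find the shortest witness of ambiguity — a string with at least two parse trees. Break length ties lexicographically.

h f f

length 3: h f f has 2 parse trees

Two derivations of h f f:
  U ⇒ T f ⇒ h f f
  U ⇒ h D ⇒ h f f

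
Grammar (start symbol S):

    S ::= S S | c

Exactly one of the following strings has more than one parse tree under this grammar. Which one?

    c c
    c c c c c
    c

c c: 1 tree
c c c c c: 14 trees
c: 1 tree

c c c c c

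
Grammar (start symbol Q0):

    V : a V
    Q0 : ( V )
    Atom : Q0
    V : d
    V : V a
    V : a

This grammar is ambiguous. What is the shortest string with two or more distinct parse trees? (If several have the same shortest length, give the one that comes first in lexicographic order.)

( a a )

length 3: no string has ≥2 trees
length 4: ( a a ) has 2 parse trees

Two derivations of ( a a ):
  Q0 ⇒ ( V ) ⇒ ( a V ) ⇒ ( a a )
  Q0 ⇒ ( V ) ⇒ ( V a ) ⇒ ( a a )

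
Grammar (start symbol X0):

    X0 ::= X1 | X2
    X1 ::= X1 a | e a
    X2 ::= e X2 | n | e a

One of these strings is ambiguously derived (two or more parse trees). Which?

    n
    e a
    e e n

e a

n: 1 tree
e a: 2 trees
e e n: 1 tree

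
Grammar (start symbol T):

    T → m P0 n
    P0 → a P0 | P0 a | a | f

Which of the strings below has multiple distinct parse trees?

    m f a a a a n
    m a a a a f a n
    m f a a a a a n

m f a a a a n: 1 tree
m a a a a f a n: 5 trees
m f a a a a a n: 1 tree

m a a a a f a n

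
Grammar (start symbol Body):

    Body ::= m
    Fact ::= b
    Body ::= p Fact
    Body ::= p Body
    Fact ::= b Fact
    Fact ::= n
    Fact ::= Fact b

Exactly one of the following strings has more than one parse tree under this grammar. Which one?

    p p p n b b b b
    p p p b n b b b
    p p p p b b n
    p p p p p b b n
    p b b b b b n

p p p n b b b b: 1 tree
p p p b n b b b: 4 trees
p p p p b b n: 1 tree
p p p p p b b n: 1 tree
p b b b b b n: 1 tree

p p p b n b b b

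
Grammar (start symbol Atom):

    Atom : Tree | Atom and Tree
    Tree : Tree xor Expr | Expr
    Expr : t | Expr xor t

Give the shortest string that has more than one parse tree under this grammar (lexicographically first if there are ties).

length 1: no string has ≥2 trees
length 3: t xor t has 2 parse trees

Two derivations of t xor t:
  Atom ⇒ Tree ⇒ Tree xor Expr ⇒ Expr xor Expr ⇒ t xor Expr ⇒ t xor t
  Atom ⇒ Tree ⇒ Expr ⇒ Expr xor t ⇒ t xor t

t xor t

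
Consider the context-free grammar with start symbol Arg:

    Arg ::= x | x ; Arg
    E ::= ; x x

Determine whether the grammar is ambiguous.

Unambiguous

Only Arg is reachable from Arg; ignoring the rest: Right-recursive list with a separator: after each atom, whether the separator follows determines the rule. One parse per string.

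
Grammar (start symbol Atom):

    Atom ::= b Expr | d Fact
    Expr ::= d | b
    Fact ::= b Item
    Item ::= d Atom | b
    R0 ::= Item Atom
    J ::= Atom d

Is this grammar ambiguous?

Unambiguous

Only Atom, Expr, Fact, Item are reachable from Atom; ignoring the rest: Each reachable nonterminal has at most one production per leading terminal, and all productions are right-linear; the derivation is determined token-by-token.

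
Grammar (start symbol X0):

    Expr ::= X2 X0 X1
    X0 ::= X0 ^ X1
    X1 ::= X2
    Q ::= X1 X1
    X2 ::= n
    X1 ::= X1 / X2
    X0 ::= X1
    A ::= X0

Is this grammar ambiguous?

Only X0, X1, X2 are reachable from X0; ignoring the rest: The grammar is stratified — X0 handles '^' (left-recursive), X1 handles '/', X2 atoms. Each operator has a fixed associativity and precedence level, so every string has one parse.

Unambiguous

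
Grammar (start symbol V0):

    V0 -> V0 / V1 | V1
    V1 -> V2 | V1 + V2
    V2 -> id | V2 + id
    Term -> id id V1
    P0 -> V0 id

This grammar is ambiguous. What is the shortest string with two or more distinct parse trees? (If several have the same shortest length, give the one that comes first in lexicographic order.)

id + id

length 1: no string has ≥2 trees
length 3: id + id has 2 parse trees

Two derivations of id + id:
  V0 ⇒ V1 ⇒ V2 ⇒ V2 + id ⇒ id + id
  V0 ⇒ V1 ⇒ V1 + V2 ⇒ V2 + V2 ⇒ id + V2 ⇒ id + id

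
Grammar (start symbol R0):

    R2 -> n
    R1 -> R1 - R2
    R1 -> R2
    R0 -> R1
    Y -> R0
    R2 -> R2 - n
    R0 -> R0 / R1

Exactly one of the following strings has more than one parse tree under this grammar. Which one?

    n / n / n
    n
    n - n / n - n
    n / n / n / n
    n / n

n / n / n: 1 tree
n: 1 tree
n - n / n - n: 4 trees
n / n / n / n: 1 tree
n / n: 1 tree

n - n / n - n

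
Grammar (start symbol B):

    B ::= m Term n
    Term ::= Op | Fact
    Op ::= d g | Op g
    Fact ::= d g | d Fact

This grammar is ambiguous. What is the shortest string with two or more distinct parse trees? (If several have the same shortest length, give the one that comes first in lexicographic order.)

length 4: m d g n has 2 parse trees

Two derivations of m d g n:
  B ⇒ m Term n ⇒ m Op n ⇒ m d g n
  B ⇒ m Term n ⇒ m Fact n ⇒ m d g n

m d g n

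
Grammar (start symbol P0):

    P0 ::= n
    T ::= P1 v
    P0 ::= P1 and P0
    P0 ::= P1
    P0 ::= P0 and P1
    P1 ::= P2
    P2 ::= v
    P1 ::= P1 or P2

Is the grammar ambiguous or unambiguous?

Ambiguous

Witness: v and v

Derivation 1: P0 ⇒ P1 and P0 ⇒ P2 and P0 ⇒ v and P0 ⇒ v and P1 ⇒ v and P2 ⇒ v and v
Derivation 2: P0 ⇒ P0 and P1 ⇒ P1 and P1 ⇒ P2 and P1 ⇒ v and P1 ⇒ v and P2 ⇒ v and v

Two distinct leftmost derivations for the same string.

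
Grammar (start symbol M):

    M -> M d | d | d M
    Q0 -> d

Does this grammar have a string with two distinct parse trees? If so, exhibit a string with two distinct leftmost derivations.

Ambiguous

Witness: d d

Derivation 1: M ⇒ M d ⇒ d d
Derivation 2: M ⇒ d M ⇒ d d

Two distinct leftmost derivations for the same string.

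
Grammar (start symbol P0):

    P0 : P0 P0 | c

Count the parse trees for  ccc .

2

Parse trees for ccc:
  [P0 [P0 c] [P0 [P0 c] [P0 c]]]
  [P0 [P0 [P0 c] [P0 c]] [P0 c]]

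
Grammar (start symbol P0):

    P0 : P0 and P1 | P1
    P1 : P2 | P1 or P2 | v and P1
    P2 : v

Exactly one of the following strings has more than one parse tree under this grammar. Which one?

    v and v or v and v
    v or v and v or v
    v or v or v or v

v and v or v and v: 3 trees
v or v and v or v: 1 tree
v or v or v or v: 1 tree

v and v or v and v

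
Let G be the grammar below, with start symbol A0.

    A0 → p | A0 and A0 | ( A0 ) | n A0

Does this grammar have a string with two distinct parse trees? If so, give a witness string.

Witness: n p and p

Derivation 1: A0 ⇒ A0 and A0 ⇒ n A0 and A0 ⇒ n p and A0 ⇒ n p and p
Derivation 2: A0 ⇒ n A0 ⇒ n A0 and A0 ⇒ n p and A0 ⇒ n p and p

Two distinct leftmost derivations for the same string.

Ambiguous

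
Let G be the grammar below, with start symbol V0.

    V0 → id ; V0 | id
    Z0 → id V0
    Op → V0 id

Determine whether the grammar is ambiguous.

Only V0 is reachable from V0; ignoring the rest: Right-recursive list with a separator: after each atom, whether the separator follows determines the rule. One parse per string.

Unambiguous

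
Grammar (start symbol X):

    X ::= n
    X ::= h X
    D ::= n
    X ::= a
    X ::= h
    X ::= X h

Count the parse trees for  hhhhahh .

15

Parse trees for hhhhahh (showing first 6 of 15):
  [X h [X h [X h [X h [X [X [X a] h] h]]]]]
  [X h [X h [X h [X [X h [X [X a] h]] h]]]]
  [X h [X h [X h [X [X [X h [X a]] h] h]]]]
  [X h [X h [X [X h [X h [X [X a] h]]] h]]]
  [X h [X h [X [X h [X [X h [X a]] h]] h]]]
  [X h [X h [X [X [X h [X h [X a]]] h] h]]]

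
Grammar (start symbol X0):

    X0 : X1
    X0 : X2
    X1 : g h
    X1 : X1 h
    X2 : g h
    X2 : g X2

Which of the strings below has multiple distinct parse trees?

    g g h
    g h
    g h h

g g h: 1 tree
g h: 2 trees
g h h: 1 tree

g h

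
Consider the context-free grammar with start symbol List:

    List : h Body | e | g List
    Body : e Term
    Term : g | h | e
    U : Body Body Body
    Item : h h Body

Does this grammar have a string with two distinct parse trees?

Unambiguous

(U, Item are unreachable from List, so their rules don't affect L(List).) Restricted to the reachable nonterminals, every rule has the form A → t or A → t B, and no two rules for the same A share a first terminal. The grammar encodes a DFA — one run per string.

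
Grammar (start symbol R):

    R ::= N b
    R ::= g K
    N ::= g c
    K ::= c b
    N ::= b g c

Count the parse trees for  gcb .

2

Parse trees for gcb:
  [R [N g c] b]
  [R g [K c b]]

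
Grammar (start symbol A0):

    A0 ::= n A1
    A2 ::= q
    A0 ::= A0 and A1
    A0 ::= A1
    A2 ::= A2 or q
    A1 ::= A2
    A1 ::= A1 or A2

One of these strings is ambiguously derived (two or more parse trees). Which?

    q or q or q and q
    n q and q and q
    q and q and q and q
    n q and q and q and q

q or q or q and q: 4 trees
n q and q and q: 1 tree
q and q and q and q: 1 tree
n q and q and q and q: 1 tree

q or q or q and q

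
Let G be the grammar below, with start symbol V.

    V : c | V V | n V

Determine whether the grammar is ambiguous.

Witness: c c c

Derivation 1: V ⇒ V V ⇒ c V ⇒ c V V ⇒ c c V ⇒ c c c
Derivation 2: V ⇒ V V ⇒ V V V ⇒ c V V ⇒ c c V ⇒ c c c

Two distinct leftmost derivations for the same string.

Ambiguous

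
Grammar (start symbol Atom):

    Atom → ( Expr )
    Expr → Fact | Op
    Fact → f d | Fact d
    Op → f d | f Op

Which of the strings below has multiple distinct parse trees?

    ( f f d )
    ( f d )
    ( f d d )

( f f d ): 1 tree
( f d ): 2 trees
( f d d ): 1 tree

( f d )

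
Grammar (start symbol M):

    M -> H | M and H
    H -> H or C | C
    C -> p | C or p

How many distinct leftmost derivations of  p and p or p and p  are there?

Parse trees for p and p or p and p:
  [M [M [M [H [C p]]] and [H [H [C p]] or [C p]]] and [H [C p]]]
  [M [M [M [H [C p]]] and [H [C [C p] or p]]] and [H [C p]]]

2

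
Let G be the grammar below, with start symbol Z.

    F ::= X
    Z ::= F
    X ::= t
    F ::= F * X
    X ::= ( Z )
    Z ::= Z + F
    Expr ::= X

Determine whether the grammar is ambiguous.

Only Z, F, X are reachable from Z; ignoring the rest: This is a standard precedence ladder (Z over F over X), with each level left-recursive on its own operator ('+' at Z, '*' at F). That structure is LR(1), hence unambiguous.

Unambiguous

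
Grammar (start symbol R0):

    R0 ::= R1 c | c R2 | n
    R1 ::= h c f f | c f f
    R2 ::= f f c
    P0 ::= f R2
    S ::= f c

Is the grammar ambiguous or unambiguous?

Ambiguous

Witness: c f f c

Derivation 1: R0 ⇒ R1 c ⇒ c f f c
Derivation 2: R0 ⇒ c R2 ⇒ c f f c

Two distinct leftmost derivations for the same string.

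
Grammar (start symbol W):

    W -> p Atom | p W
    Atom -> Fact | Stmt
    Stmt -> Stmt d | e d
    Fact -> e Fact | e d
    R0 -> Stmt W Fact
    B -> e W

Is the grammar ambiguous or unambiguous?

Ambiguous

Witness: p e d

Derivation 1: W ⇒ p Atom ⇒ p Fact ⇒ p e d
Derivation 2: W ⇒ p Atom ⇒ p Stmt ⇒ p e d

Two distinct leftmost derivations for the same string.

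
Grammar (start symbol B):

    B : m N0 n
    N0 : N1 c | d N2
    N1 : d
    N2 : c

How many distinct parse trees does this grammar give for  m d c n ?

Parse trees for m d c n:
  [B m [N0 [N1 d] c] n]
  [B m [N0 d [N2 c]] n]

2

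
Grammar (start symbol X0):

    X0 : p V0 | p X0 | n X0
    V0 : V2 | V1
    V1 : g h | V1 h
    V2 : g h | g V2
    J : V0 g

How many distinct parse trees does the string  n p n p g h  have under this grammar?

2

Parse trees for n p n p g h:
  [X0 n [X0 p [X0 n [X0 p [V0 [V2 g h]]]]]]
  [X0 n [X0 p [X0 n [X0 p [V0 [V1 g h]]]]]]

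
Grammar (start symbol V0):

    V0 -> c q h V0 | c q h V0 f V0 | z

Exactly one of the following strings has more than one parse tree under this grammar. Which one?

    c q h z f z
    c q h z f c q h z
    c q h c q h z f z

c q h z f z: 1 tree
c q h z f c q h z: 1 tree
c q h c q h z f z: 2 trees

c q h c q h z f z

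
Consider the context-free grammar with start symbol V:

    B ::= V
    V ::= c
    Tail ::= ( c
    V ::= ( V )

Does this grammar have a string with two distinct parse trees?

Only V is reachable from V; ignoring the rest: L(V) is { openⁿ atom closeⁿ : n ≥ 0 }. The bracket depth fixes n, and the derivation is forced at every step.

Unambiguous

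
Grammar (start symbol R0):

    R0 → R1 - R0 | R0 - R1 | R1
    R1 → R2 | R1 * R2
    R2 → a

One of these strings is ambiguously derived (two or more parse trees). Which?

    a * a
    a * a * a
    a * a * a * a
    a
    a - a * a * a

a - a * a * a

a * a: 1 tree
a * a * a: 1 tree
a * a * a * a: 1 tree
a: 1 tree
a - a * a * a: 2 trees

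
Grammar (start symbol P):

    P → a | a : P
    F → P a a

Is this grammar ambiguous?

Unambiguous

Only P is reachable from P; ignoring the rest: Right-recursive list with a separator: after each atom, whether the separator follows determines the rule. One parse per string.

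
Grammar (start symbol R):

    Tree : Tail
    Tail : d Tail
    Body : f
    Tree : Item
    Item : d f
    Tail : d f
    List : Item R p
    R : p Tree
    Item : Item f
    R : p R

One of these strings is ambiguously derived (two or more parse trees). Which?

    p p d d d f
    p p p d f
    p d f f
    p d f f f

p p d d d f: 1 tree
p p p d f: 2 trees
p d f f: 1 tree
p d f f f: 1 tree

p p p d f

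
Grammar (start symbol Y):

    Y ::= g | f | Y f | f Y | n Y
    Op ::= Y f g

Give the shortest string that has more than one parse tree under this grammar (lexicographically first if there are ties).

f f

length 1: no string has ≥2 trees
length 2: f f has 2 parse trees

Two derivations of f f:
  Y ⇒ Y f ⇒ f f
  Y ⇒ f Y ⇒ f f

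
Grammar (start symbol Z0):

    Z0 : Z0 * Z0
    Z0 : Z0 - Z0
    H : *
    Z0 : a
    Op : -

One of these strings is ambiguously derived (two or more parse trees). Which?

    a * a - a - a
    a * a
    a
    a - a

a * a - a - a: 5 trees
a * a: 1 tree
a: 1 tree
a - a: 1 tree

a * a - a - a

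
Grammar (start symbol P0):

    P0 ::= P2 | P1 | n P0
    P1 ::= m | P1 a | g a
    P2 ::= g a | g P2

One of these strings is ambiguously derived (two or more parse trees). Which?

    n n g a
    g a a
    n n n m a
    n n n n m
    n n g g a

n n g a

n n g a: 2 trees
g a a: 1 tree
n n n m a: 1 tree
n n n n m: 1 tree
n n g g a: 1 tree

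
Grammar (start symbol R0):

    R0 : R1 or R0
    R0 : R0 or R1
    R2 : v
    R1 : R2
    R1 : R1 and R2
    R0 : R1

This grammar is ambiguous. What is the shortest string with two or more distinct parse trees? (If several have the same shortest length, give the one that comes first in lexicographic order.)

v or v

length 1: no string has ≥2 trees
length 3: v or v has 2 parse trees

Two derivations of v or v:
  R0 ⇒ R1 or R0 ⇒ R2 or R0 ⇒ v or R0 ⇒ v or R1 ⇒ v or R2 ⇒ v or v
  R0 ⇒ R0 or R1 ⇒ R1 or R1 ⇒ R2 or R1 ⇒ v or R1 ⇒ v or R2 ⇒ v or v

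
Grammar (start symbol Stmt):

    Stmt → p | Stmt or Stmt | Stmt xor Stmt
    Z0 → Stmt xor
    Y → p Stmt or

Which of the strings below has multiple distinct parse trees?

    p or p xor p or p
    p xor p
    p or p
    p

p or p xor p or p

p or p xor p or p: 5 trees
p xor p: 1 tree
p or p: 1 tree
p: 1 tree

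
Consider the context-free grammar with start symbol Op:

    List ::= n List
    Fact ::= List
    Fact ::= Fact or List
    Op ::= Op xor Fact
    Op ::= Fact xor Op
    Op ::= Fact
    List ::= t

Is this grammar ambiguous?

Ambiguous

Witness: t xor t

Derivation 1: Op ⇒ Op xor Fact ⇒ Fact xor Fact ⇒ List xor Fact ⇒ t xor Fact ⇒ t xor List ⇒ t xor t
Derivation 2: Op ⇒ Fact xor Op ⇒ List xor Op ⇒ t xor Op ⇒ t xor Fact ⇒ t xor List ⇒ t xor t

Two distinct leftmost derivations for the same string.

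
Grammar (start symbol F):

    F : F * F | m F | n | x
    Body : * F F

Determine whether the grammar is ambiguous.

Witness: m n * n

Derivation 1: F ⇒ F * F ⇒ m F * F ⇒ m n * F ⇒ m n * n
Derivation 2: F ⇒ m F ⇒ m F * F ⇒ m n * F ⇒ m n * n

Two distinct leftmost derivations for the same string.

Ambiguous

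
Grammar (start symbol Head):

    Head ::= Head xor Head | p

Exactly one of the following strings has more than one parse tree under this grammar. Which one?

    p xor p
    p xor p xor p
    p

p xor p: 1 tree
p xor p xor p: 2 trees
p: 1 tree

p xor p xor p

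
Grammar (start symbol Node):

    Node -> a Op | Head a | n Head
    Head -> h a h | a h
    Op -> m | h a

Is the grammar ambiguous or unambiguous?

Witness: a h a

Derivation 1: Node ⇒ a Op ⇒ a h a
Derivation 2: Node ⇒ Head a ⇒ a h a

Two distinct leftmost derivations for the same string.

Ambiguous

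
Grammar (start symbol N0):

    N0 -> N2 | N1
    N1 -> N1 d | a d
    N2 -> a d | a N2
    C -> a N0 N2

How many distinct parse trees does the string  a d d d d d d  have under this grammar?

1

Parse trees for a d d d d d d:
  [N0 [N1 [N1 [N1 [N1 [N1 [N1 a d] d] d] d] d] d]]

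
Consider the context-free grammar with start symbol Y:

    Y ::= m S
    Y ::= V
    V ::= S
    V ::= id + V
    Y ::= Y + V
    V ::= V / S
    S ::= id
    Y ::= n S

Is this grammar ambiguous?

Witness: id + id

Derivation 1: Y ⇒ V ⇒ id + V ⇒ id + S ⇒ id + id
Derivation 2: Y ⇒ Y + V ⇒ V + V ⇒ S + V ⇒ id + V ⇒ id + S ⇒ id + id

Two distinct leftmost derivations for the same string.

Ambiguous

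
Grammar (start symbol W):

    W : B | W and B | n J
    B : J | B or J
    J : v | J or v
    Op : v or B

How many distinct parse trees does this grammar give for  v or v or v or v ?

8

Parse trees for v or v or v or v:
  [W [B [J [J [J [J v] or v] or v] or v]]]
  [W [B [B [J v]] or [J [J [J v] or v] or v]]]
  [W [B [B [J [J v] or v]] or [J [J v] or v]]]
  [W [B [B [B [J v]] or [J v]] or [J [J v] or v]]]
  [W [B [B [J [J [J v] or v] or v]] or [J v]]]
  [W [B [B [B [J v]] or [J [J v] or v]] or [J v]]]
  [W [B [B [B [J [J v] or v]] or [J v]] or [J v]]]
  [W [B [B [B [B [J v]] or [J v]] or [J v]] or [J v]]]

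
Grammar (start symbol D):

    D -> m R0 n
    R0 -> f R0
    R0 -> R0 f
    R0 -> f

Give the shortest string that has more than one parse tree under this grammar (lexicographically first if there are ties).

length 3: no string has ≥2 trees
length 4: m f f n has 2 parse trees

Two derivations of m f f n:
  D ⇒ m R0 n ⇒ m f R0 n ⇒ m f f n
  D ⇒ m R0 n ⇒ m R0 f n ⇒ m f f n

m f f n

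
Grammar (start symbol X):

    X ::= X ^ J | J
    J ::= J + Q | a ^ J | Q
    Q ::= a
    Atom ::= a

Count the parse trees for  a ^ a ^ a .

Parse trees for a ^ a ^ a:
  [X [X [J [Q a]]] ^ [J a ^ [J [Q a]]]]
  [X [X [X [J [Q a]]] ^ [J [Q a]]] ^ [J [Q a]]]
  [X [X [J a ^ [J [Q a]]]] ^ [J [Q a]]]
  [X [J a ^ [J a ^ [J [Q a]]]]]

4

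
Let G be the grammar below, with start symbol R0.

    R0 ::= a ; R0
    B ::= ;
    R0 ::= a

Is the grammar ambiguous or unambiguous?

Unambiguous

(B is unreachable from R0, so its rules don't affect L(R0).) Right-recursive list with a separator: after each atom, whether the separator follows determines the rule. One parse per string.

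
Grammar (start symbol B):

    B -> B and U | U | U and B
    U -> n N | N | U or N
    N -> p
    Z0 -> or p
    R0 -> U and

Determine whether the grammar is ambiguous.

Witness: p and p

Derivation 1: B ⇒ B and U ⇒ U and U ⇒ N and U ⇒ p and U ⇒ p and N ⇒ p and p
Derivation 2: B ⇒ U and B ⇒ N and B ⇒ p and B ⇒ p and U ⇒ p and N ⇒ p and p

Two distinct leftmost derivations for the same string.

Ambiguous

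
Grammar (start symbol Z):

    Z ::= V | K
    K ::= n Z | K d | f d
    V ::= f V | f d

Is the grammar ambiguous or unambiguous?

Ambiguous

Witness: f d

Derivation 1: Z ⇒ V ⇒ f d
Derivation 2: Z ⇒ K ⇒ f d

Two distinct leftmost derivations for the same string.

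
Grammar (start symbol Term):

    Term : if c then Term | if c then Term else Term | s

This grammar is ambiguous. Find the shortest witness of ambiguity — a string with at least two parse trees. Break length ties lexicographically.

if c then if c then s else s

length 1: no string has ≥2 trees
length 4: no string has ≥2 trees
length 6: no string has ≥2 trees
length 7: no string has ≥2 trees
length 9: if c then if c then s else s has 2 parse trees

Two derivations of if c then if c then s else s:
  Term ⇒ if c then Term ⇒ if c then if c then Term else Term ⇒ if c then if c then s else Term ⇒ if c then if c then s else s
  Term ⇒ if c then Term else Term ⇒ if c then if c then Term else Term ⇒ if c then if c then s else Term ⇒ if c then if c then s else s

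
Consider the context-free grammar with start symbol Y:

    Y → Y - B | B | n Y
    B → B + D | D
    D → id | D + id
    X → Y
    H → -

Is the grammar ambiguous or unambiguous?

Ambiguous

Witness: id + id

Derivation 1: Y ⇒ B ⇒ B + D ⇒ D + D ⇒ id + D ⇒ id + id
Derivation 2: Y ⇒ B ⇒ D ⇒ D + id ⇒ id + id

Two distinct leftmost derivations for the same string.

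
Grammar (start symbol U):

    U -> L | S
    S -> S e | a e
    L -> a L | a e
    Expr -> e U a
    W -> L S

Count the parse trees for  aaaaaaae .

Parse trees for aaaaaaae:
  [U [L a [L a [L a [L a [L a [L a [L a e]]]]]]]]

1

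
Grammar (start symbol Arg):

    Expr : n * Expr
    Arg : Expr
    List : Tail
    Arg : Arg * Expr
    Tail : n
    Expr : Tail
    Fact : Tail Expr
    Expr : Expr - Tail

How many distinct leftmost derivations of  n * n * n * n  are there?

Parse trees for n * n * n * n:
  [Arg [Expr n * [Expr n * [Expr n * [Expr [Tail n]]]]]]
  [Arg [Arg [Expr [Tail n]]] * [Expr n * [Expr n * [Expr [Tail n]]]]]
  [Arg [Arg [Expr n * [Expr [Tail n]]]] * [Expr n * [Expr [Tail n]]]]
  [Arg [Arg [Arg [Expr [Tail n]]] * [Expr [Tail n]]] * [Expr n * [Expr [Tail n]]]]
  [Arg [Arg [Expr n * [Expr n * [Expr [Tail n]]]]] * [Expr [Tail n]]]
  [Arg [Arg [Arg [Expr [Tail n]]] * [Expr n * [Expr [Tail n]]]] * [Expr [Tail n]]]
  [Arg [Arg [Arg [Expr n * [Expr [Tail n]]]] * [Expr [Tail n]]] * [Expr [Tail n]]]
  [Arg [Arg [Arg [Arg [Expr [Tail n]]] * [Expr [Tail n]]] * [Expr [Tail n]]] * [Expr [Tail n]]]

8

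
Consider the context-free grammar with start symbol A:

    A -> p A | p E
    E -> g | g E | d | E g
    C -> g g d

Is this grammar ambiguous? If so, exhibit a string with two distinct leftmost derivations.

Witness: p g g

Derivation 1: A ⇒ p E ⇒ p g E ⇒ p g g
Derivation 2: A ⇒ p E ⇒ p E g ⇒ p g g

Two distinct leftmost derivations for the same string.

Ambiguous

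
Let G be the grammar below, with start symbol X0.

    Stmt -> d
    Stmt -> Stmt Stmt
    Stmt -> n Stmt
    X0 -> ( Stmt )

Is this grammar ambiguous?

Ambiguous

Witness: ( d d d )

Derivation 1: X0 ⇒ ( Stmt ) ⇒ ( Stmt Stmt ) ⇒ ( d Stmt ) ⇒ ( d Stmt Stmt ) ⇒ ( d d Stmt ) ⇒ ( d d d )
Derivation 2: X0 ⇒ ( Stmt ) ⇒ ( Stmt Stmt ) ⇒ ( Stmt Stmt Stmt ) ⇒ ( d Stmt Stmt ) ⇒ ( d d Stmt ) ⇒ ( d d d )

Two distinct leftmost derivations for the same string.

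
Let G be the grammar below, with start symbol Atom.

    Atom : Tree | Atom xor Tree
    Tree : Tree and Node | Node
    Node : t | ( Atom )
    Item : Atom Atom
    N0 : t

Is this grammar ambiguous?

Unambiguous

Only Atom, Tree, Node are reachable from Atom; ignoring the rest: Atom → Atom xor Tree | Tree  ;  Tree → Tree and Node | Node  — a left-associative chain with Node at the bottom. Each string factors uniquely by precedence.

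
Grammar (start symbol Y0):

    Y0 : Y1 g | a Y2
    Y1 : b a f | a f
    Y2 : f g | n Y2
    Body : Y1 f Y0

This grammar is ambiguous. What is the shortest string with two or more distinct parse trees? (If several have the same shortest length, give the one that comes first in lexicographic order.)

a f g

length 3: a f g has 2 parse trees

Two derivations of a f g:
  Y0 ⇒ Y1 g ⇒ a f g
  Y0 ⇒ a Y2 ⇒ a f g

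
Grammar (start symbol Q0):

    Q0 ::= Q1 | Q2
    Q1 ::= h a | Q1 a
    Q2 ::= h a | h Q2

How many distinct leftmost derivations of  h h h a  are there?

Parse trees for h h h a:
  [Q0 [Q2 h [Q2 h [Q2 h a]]]]

1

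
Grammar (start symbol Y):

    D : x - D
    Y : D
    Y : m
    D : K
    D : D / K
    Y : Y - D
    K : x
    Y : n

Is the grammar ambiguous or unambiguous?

Witness: x - x

Derivation 1: Y ⇒ D ⇒ x - D ⇒ x - K ⇒ x - x
Derivation 2: Y ⇒ Y - D ⇒ D - D ⇒ K - D ⇒ x - D ⇒ x - K ⇒ x - x

Two distinct leftmost derivations for the same string.

Ambiguous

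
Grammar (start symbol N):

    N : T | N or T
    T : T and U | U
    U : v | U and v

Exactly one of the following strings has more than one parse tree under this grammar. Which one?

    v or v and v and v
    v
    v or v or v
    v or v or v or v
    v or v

v or v and v and v: 4 trees
v: 1 tree
v or v or v: 1 tree
v or v or v or v: 1 tree
v or v: 1 tree

v or v and v and v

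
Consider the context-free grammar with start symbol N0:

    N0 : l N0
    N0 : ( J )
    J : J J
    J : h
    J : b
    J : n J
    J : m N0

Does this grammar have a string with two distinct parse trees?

Ambiguous

Witness: ( b b b )

Derivation 1: N0 ⇒ ( J ) ⇒ ( J J ) ⇒ ( J J J ) ⇒ ( b J J ) ⇒ ( b b J ) ⇒ ( b b b )
Derivation 2: N0 ⇒ ( J ) ⇒ ( J J ) ⇒ ( b J ) ⇒ ( b J J ) ⇒ ( b b J ) ⇒ ( b b b )

Two distinct leftmost derivations for the same string.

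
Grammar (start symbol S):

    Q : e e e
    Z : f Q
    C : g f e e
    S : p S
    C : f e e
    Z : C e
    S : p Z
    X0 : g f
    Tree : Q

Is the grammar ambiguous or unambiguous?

Witness: p f e e e

Derivation 1: S ⇒ p Z ⇒ p f Q ⇒ p f e e e
Derivation 2: S ⇒ p Z ⇒ p C e ⇒ p f e e e

Two distinct leftmost derivations for the same string.

Ambiguous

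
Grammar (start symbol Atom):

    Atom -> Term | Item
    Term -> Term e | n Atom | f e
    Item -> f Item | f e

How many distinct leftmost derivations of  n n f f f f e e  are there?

2

Parse trees for n n f f f f e e:
  [Atom [Term [Term n [Atom [Term n [Atom [Item f [Item f [Item f [Item f e]]]]]]]] e]]
  [Atom [Term n [Atom [Term [Term n [Atom [Item f [Item f [Item f [Item f e]]]]]] e]]]]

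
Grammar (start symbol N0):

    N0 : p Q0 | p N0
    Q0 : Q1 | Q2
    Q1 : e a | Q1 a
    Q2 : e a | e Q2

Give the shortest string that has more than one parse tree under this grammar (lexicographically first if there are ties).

p e a

length 3: p e a has 2 parse trees

Two derivations of p e a:
  N0 ⇒ p Q0 ⇒ p Q1 ⇒ p e a
  N0 ⇒ p Q0 ⇒ p Q2 ⇒ p e a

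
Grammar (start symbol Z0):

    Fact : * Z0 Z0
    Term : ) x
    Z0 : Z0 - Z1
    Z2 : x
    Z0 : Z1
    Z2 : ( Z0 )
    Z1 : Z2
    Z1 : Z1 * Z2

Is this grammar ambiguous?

Only Z0, Z1, Z2 are reachable from Z0; ignoring the rest: Z0 → Z0 - Z1 | Z1  ;  Z1 → Z1 * Z2 | Z2  — a left-associative chain with Z2 at the bottom. Each string factors uniquely by precedence.

Unambiguous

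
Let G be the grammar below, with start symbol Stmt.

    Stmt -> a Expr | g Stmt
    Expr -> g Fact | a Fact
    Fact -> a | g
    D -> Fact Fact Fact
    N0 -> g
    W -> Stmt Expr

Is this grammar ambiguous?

Only Stmt, Expr, Fact are reachable from Stmt; ignoring the rest: Restricted to the reachable nonterminals, every rule has the form A → t or A → t B, and no two rules for the same A share a first terminal. The grammar encodes a DFA — one run per string.

Unambiguous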